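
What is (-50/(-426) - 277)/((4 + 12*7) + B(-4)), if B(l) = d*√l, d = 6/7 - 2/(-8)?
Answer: -1017218048/323501205 + 25595584*I/323501205 ≈ -3.1444 + 0.079121*I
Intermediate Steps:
d = 31/28 (d = 6*(⅐) - 2*(-⅛) = 6/7 + ¼ = 31/28 ≈ 1.1071)
B(l) = 31*√l/28
(-50/(-426) - 277)/((4 + 12*7) + B(-4)) = (-50/(-426) - 277)/((4 + 12*7) + 31*√(-4)/28) = (-50*(-1/426) - 277)/((4 + 84) + 31*(2*I)/28) = (25/213 - 277)/(88 + 31*I/14) = -11559296*(88 - 31*I/14)/323501205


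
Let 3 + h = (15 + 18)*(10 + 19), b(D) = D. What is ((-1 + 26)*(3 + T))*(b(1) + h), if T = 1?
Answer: 95500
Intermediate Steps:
h = 954 (h = -3 + (15 + 18)*(10 + 19) = -3 + 33*29 = -3 + 957 = 954)
((-1 + 26)*(3 + T))*(b(1) + h) = ((-1 + 26)*(3 + 1))*(1 + 954) = (25*4)*955 = 100*955 = 95500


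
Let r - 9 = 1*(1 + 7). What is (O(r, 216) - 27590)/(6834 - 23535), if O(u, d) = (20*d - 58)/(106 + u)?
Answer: 3389308/2054223 ≈ 1.6499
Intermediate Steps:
r = 17 (r = 9 + 1*(1 + 7) = 9 + 1*8 = 9 + 8 = 17)
O(u, d) = (-58 + 20*d)/(106 + u)
(O(r, 216) - 27590)/(6834 - 23535) = (2*(-29 + 10*216)/(106 + 17) - 27590)/(6834 - 23535) = (2*(-29 + 2160)/123 - 27590)/(-16701) = (2*(1/123)*2131 - 27590)*(-1/16701) = (4262/123 - 27590)*(-1/16701) = -3389308/123*(-1/16701) = 3389308/2054223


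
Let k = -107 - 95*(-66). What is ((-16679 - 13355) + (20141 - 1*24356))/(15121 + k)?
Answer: -34249/21284 ≈ -1.6091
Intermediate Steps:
k = 6163 (k = -107 + 6270 = 6163)
((-16679 - 13355) + (20141 - 1*24356))/(15121 + k) = ((-16679 - 13355) + (20141 - 1*24356))/(15121 + 6163) = (-30034 + (20141 - 24356))/21284 = (-30034 - 4215)*(1/21284) = -34249*1/21284 = -34249/21284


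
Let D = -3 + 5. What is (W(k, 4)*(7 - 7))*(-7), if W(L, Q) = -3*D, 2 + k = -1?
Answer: 0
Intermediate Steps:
k = -3 (k = -2 - 1 = -3)
D = 2
W(L, Q) = -6 (W(L, Q) = -3*2 = -6)
(W(k, 4)*(7 - 7))*(-7) = -6*(7 - 7)*(-7) = -6*0*(-7) = 0*(-7) = 0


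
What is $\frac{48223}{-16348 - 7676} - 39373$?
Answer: $- \frac{135135025}{3432} \approx -39375.0$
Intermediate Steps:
$\frac{48223}{-16348 - 7676} - 39373 = \frac{48223}{-24024} - 39373 = 48223 \left(- \frac{1}{24024}\right) - 39373 = - \frac{6889}{3432} - 39373 = - \frac{135135025}{3432}$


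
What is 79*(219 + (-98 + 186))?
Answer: 24253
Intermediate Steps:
79*(219 + (-98 + 186)) = 79*(219 + 88) = 79*307 = 24253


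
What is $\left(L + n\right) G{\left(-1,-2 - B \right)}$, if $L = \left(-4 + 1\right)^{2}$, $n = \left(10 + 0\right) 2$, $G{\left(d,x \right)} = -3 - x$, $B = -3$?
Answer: $-116$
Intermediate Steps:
$n = 20$ ($n = 10 \cdot 2 = 20$)
$L = 9$ ($L = \left(-3\right)^{2} = 9$)
$\left(L + n\right) G{\left(-1,-2 - B \right)} = \left(9 + 20\right) \left(-3 - \left(-2 - -3\right)\right) = 29 \left(-3 - \left(-2 + 3\right)\right) = 29 \left(-3 - 1\right) = 29 \left(-4\right) = -116$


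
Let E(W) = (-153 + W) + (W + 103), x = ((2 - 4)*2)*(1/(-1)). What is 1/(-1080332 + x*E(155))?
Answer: -1/1079292 ≈ -9.2653e-7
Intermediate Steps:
x = 4 (x = (-2*2)*(1*(-1)) = -4*(-1) = 4)
E(W) = -50 + 2*W (E(W) = (-153 + W) + (103 + W) = -50 + 2*W)
1/(-1080332 + x*E(155)) = 1/(-1080332 + 4*(-50 + 2*155)) = 1/(-1080332 + 4*(-50 + 310)) = 1/(-1080332 + 4*260) = 1/(-1080332 + 1040) = 1/(-1079292) = -1/1079292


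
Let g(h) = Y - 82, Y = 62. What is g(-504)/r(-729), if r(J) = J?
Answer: 20/729 ≈ 0.027435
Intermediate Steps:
g(h) = -20 (g(h) = 62 - 82 = -20)
g(-504)/r(-729) = -20/(-729) = -20*(-1/729) = 20/729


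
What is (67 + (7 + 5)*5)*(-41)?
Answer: -5207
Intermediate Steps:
(67 + (7 + 5)*5)*(-41) = (67 + 12*5)*(-41) = (67 + 60)*(-41) = 127*(-41) = -5207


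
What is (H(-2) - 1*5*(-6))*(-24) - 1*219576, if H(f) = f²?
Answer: -220392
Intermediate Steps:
(H(-2) - 1*5*(-6))*(-24) - 1*219576 = ((-2)² - 1*5*(-6))*(-24) - 1*219576 = (4 - 5*(-6))*(-24) - 219576 = (4 + 30)*(-24) - 219576 = 34*(-24) - 219576 = -816 - 219576 = -220392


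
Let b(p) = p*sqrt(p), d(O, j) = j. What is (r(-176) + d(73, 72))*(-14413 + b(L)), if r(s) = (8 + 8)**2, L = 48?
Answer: -4727464 + 62976*sqrt(3) ≈ -4.6184e+6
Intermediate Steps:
r(s) = 256 (r(s) = 16**2 = 256)
b(p) = p**(3/2)
(r(-176) + d(73, 72))*(-14413 + b(L)) = (256 + 72)*(-14413 + 48**(3/2)) = 328*(-14413 + 192*sqrt(3)) = -4727464 + 62976*sqrt(3)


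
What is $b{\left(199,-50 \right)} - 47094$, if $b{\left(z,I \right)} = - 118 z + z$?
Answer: $-70377$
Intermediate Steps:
$b{\left(z,I \right)} = - 117 z$
$b{\left(199,-50 \right)} - 47094 = \left(-117\right) 199 - 47094 = -23283 - 47094 = -70377$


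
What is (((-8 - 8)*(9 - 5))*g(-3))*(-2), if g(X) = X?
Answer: -384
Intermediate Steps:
(((-8 - 8)*(9 - 5))*g(-3))*(-2) = (((-8 - 8)*(9 - 5))*(-3))*(-2) = (-16*4*(-3))*(-2) = -64*(-3)*(-2) = 192*(-2) = -384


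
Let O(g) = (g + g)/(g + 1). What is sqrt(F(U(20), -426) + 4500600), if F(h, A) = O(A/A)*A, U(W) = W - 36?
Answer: sqrt(4500174) ≈ 2121.4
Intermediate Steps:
O(g) = 2*g/(1 + g) (O(g) = (2*g)/(1 + g) = 2*g/(1 + g))
U(W) = -36 + W
F(h, A) = A (F(h, A) = (2*(A/A)/(1 + A/A))*A = (2*1/(1 + 1))*A = (2*1/2)*A = (2*1*(1/2))*A = 1*A = A)
sqrt(F(U(20), -426) + 4500600) = sqrt(-426 + 4500600) = sqrt(4500174)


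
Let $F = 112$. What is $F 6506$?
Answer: $728672$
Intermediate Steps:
$F 6506 = 112 \cdot 6506 = 728672$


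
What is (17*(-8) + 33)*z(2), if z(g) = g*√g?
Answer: -206*√2 ≈ -291.33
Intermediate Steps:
z(g) = g^(3/2)
(17*(-8) + 33)*z(2) = (17*(-8) + 33)*2^(3/2) = (-136 + 33)*(2*√2) = -206*√2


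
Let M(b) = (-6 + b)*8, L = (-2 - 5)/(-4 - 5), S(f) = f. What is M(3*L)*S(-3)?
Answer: 88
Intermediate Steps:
L = 7/9 (L = -7/(-9) = -7*(-⅑) = 7/9 ≈ 0.77778)
M(b) = -48 + 8*b
M(3*L)*S(-3) = (-48 + 8*(3*(7/9)))*(-3) = (-48 + 8*(7/3))*(-3) = (-48 + 56/3)*(-3) = -88/3*(-3) = 88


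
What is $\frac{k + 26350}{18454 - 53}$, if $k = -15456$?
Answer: $\frac{10894}{18401} \approx 0.59203$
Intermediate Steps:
$\frac{k + 26350}{18454 - 53} = \frac{-15456 + 26350}{18454 - 53} = \frac{10894}{18401}$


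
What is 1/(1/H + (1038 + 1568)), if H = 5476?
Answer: 5476/14270457 ≈ 0.00038373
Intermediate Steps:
1/(1/H + (1038 + 1568)) = 1/(1/5476 + (1038 + 1568)) = 1/(1/5476 + 2606) = 1/(14270457/5476) = 5476/14270457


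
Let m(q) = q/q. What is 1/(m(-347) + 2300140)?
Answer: 1/2300141 ≈ 4.3476e-7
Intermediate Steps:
m(q) = 1
1/(m(-347) + 2300140) = 1/(1 + 2300140) = 1/2300141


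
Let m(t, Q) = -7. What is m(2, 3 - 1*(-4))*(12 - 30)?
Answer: 126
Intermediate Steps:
m(2, 3 - 1*(-4))*(12 - 30) = -7*(12 - 30) = -7*(-18) = 126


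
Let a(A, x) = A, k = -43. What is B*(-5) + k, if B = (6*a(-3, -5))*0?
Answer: -43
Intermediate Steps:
B = 0 (B = (6*(-3))*0 = -18*0 = 0)
B*(-5) + k = 0*(-5) - 43 = 0 - 43 = -43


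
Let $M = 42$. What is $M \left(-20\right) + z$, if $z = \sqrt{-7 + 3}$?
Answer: $-840 + 2 i \approx -840.0 + 2.0 i$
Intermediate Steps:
$z = 2 i$ ($z = \sqrt{-4} = 2 i \approx 2.0 i$)
$M \left(-20\right) + z = 42 \left(-20\right) + 2 i = -840 + 2 i$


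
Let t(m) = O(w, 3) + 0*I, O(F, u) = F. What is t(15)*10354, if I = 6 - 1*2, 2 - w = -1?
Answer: 31062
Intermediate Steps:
w = 3 (w = 2 - 1*(-1) = 2 + 1 = 3)
I = 4 (I = 6 - 2 = 4)
t(m) = 3 (t(m) = 3 + 0*4 = 3 + 0 = 3)
t(15)*10354 = 3*10354 = 31062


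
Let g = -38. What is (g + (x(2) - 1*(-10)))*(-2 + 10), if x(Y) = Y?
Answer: -208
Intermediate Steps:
(g + (x(2) - 1*(-10)))*(-2 + 10) = (-38 + (2 - 1*(-10)))*(-2 + 10) = (-38 + (2 + 10))*8 = (-38 + 12)*8 = -26*8 = -208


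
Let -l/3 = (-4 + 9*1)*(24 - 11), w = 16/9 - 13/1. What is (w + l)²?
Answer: 3444736/81 ≈ 42528.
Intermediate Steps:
w = -101/9 (w = 16*(⅑) - 13*1 = 16/9 - 13 = -101/9 ≈ -11.222)
l = -195 (l = -3*(-4 + 9*1)*(24 - 11) = -3*(-4 + 9)*13 = -15*13 = -3*65 = -195)
(w + l)² = (-101/9 - 195)² = (-1856/9)² = 3444736/81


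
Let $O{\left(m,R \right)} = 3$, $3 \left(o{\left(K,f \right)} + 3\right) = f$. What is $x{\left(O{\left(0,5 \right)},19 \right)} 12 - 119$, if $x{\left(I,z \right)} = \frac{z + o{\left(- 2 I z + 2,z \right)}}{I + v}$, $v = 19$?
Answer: $- \frac{1175}{11} \approx -106.82$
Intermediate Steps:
$o{\left(K,f \right)} = -3 + \frac{f}{3}$
$x{\left(I,z \right)} = \frac{-3 + \frac{4 z}{3}}{19 + I}$ ($x{\left(I,z \right)} = \frac{z + \left(-3 + \frac{z}{3}\right)}{I + 19} = \frac{-3 + \frac{4 z}{3}}{19 + I}$)
$x{\left(O{\left(0,5 \right)},19 \right)} 12 - 119 = \frac{-9 + 4 \cdot 19}{3 \left(19 + 3\right)} 12 - 119 = \frac{-9 + 76}{3 \cdot 22} \cdot 12 - 119 = \frac{1}{3} \cdot \frac{1}{22} \cdot 67 \cdot 12 - 119 = \frac{67}{66} \cdot 12 - 119 = \frac{134}{11} - 119 = - \frac{1175}{11}$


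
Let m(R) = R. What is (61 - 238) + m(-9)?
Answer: -186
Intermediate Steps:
(61 - 238) + m(-9) = (61 - 238) - 9 = -177 - 9 = -186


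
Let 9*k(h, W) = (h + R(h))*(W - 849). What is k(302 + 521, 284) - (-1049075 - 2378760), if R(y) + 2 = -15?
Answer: 30395125/9 ≈ 3.3772e+6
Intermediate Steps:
R(y) = -17 (R(y) = -2 - 15 = -17)
k(h, W) = (-849 + W)*(-17 + h)/9 (k(h, W) = ((h - 17)*(W - 849))/9 = ((-17 + h)*(-849 + W))/9 = ((-849 + W)*(-17 + h))/9 = (-849 + W)*(-17 + h)/9)
k(302 + 521, 284) - (-1049075 - 2378760) = (4811/3 - 283*(302 + 521)/3 - 17/9*284 + (⅑)*284*(302 + 521)) - (-1049075 - 2378760) = (4811/3 - 283/3*823 - 4828/9 + (⅑)*284*823) - 1*(-3427835) = (4811/3 - 232909/3 - 4828/9 + 233732/9) + 3427835 = -455390/9 + 3427835 = 30395125/9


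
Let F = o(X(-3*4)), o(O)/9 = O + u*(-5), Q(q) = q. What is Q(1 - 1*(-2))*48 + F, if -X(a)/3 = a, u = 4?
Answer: 288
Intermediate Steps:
X(a) = -3*a
o(O) = -180 + 9*O (o(O) = 9*(O + 4*(-5)) = 9*(O - 20) = 9*(-20 + O) = -180 + 9*O)
F = 144 (F = -180 + 9*(-(-9)*4) = -180 + 9*(-3*(-12)) = -180 + 9*36 = -180 + 324 = 144)
Q(1 - 1*(-2))*48 + F = (1 - 1*(-2))*48 + 144 = (1 + 2)*48 + 144 = 3*48 + 144 = 144 + 144 = 288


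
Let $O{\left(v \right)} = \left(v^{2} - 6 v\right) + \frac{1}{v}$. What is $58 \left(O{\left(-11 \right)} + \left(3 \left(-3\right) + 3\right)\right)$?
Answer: $\frac{115420}{11} \approx 10493.0$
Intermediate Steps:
$O{\left(v \right)} = \frac{1}{v} + v^{2} - 6 v$
$58 \left(O{\left(-11 \right)} + \left(3 \left(-3\right) + 3\right)\right) = 58 \left(\frac{1 + \left(-11\right)^{2} \left(-6 - 11\right)}{-11} + \left(3 \left(-3\right) + 3\right)\right) = 58 \left(- \frac{1 + 121 \left(-17\right)}{11} + \left(-9 + 3\right)\right) = 58 \left(- \frac{1 - 2057}{11} - 6\right) = 58 \left(\left(- \frac{1}{11}\right) \left(-2056\right) - 6\right) = 58 \left(\frac{2056}{11} - 6\right) = 58 \cdot \frac{1990}{11} = \frac{115420}{11}$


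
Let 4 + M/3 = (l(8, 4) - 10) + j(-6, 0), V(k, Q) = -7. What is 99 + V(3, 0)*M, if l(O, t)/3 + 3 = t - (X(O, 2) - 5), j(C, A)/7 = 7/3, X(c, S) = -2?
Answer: -454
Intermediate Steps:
j(C, A) = 49/3 (j(C, A) = 7*(7/3) = 49/3)
l(O, t) = 12 + 3*t (l(O, t) = -9 + 3*(t - (-2 - 5)) = -9 + 3*(t - 1*(-7)) = -9 + 3*(t + 7) = -9 + 3*(7 + t) = -9 + (21 + 3*t) = 12 + 3*t)
M = 79 (M = -12 + 3*(((12 + 3*4) - 10) + 49/3) = -12 + 3*(((12 + 12) - 10) + 49/3) = -12 + 3*((24 - 10) + 49/3) = -12 + 3*(14 + 49/3) = -12 + 3*(91/3) = -12 + 91 = 79)
99 + V(3, 0)*M = 99 - 7*79 = 99 - 553 = -454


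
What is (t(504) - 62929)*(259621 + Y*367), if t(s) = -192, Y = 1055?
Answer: -40827041526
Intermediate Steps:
(t(504) - 62929)*(259621 + Y*367) = (-192 - 62929)*(259621 + 1055*367) = -63121*(259621 + 387185) = -63121*646806 = -40827041526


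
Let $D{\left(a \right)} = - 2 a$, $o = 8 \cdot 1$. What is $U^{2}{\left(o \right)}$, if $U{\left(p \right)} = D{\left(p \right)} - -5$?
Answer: $121$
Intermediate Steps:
$o = 8$
$U{\left(p \right)} = 5 - 2 p$ ($U{\left(p \right)} = - 2 p - -5 = - 2 p + 5 = 5 - 2 p$)
$U^{2}{\left(o \right)} = \left(5 - 16\right)^{2} = \left(-11\right)^{2} = 121$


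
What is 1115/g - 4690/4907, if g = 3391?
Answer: -1490355/2377091 ≈ -0.62697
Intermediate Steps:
1115/g - 4690/4907 = 1115/3391 - 4690/4907 = 1115*(1/3391) - 4690*1/4907 = 1115/3391 - 670/701 = -1490355/2377091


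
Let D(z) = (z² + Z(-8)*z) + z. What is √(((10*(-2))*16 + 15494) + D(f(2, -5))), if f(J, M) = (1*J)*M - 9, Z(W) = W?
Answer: 2*√3917 ≈ 125.17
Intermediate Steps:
f(J, M) = -9 + J*M (f(J, M) = J*M - 9 = -9 + J*M)
D(z) = z² - 7*z (D(z) = (z² - 8*z) + z = z² - 7*z)
√(((10*(-2))*16 + 15494) + D(f(2, -5))) = √(((10*(-2))*16 + 15494) + (-9 + 2*(-5))*(-7 + (-9 + 2*(-5)))) = √((-20*16 + 15494) + (-9 - 10)*(-7 + (-9 - 10))) = √((-320 + 15494) - 19*(-7 - 19)) = √(15174 - 19*(-26)) = √(15174 + 494) = √15668 = 2*√3917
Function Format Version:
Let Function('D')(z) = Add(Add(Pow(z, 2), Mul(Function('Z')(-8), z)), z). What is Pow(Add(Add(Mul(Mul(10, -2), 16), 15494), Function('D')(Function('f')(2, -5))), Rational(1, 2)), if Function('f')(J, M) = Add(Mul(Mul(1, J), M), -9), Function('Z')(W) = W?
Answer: Mul(2, Pow(3917, Rational(1, 2))) ≈ 125.17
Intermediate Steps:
Function('f')(J, M) = Add(-9, Mul(J, M)) (Function('f')(J, M) = Add(Mul(J, M), -9) = Add(-9, Mul(J, M)))
Function('D')(z) = Add(Pow(z, 2), Mul(-7, z)) (Function('D')(z) = Add(Add(Pow(z, 2), Mul(-8, z)), z) = Add(Pow(z, 2), Mul(-7, z)))
Pow(Add(Add(Mul(Mul(10, -2), 16), 15494), Function('D')(Function('f')(2, -5))), Rational(1, 2)) = Pow(Add(Add(Mul(Mul(10, -2), 16), 15494), Mul(Add(-9, Mul(2, -5)), Add(-7, Add(-9, Mul(2, -5))))), Rational(1, 2)) = Pow(Add(Add(Mul(-20, 16), 15494), Mul(Add(-9, -10), Add(-7, Add(-9, -10)))), Rational(1, 2)) = Pow(Add(Add(-320, 15494), Mul(-19, Add(-7, -19))), Rational(1, 2)) = Pow(Add(15174, Mul(-19, -26)), Rational(1, 2)) = Pow(Add(15174, 494), Rational(1, 2)) = Pow(15668, Rational(1, 2)) = Mul(2, Pow(3917, Rational(1, 2)))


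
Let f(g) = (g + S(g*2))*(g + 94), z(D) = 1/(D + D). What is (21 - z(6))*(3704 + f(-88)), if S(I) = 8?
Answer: 202306/3 ≈ 67435.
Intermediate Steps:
z(D) = 1/(2*D)
f(g) = (8 + g)*(94 + g) (f(g) = (g + 8)*(g + 94) = (8 + g)*(94 + g))
(21 - z(6))*(3704 + f(-88)) = (21 - 1/(2*6))*(3704 + (752 + (-88)**2 + 102*(-88))) = (21 - 1/(2*6))*(3704 + (752 + 7744 - 8976)) = (21 - 1*1/12)*(3704 - 480) = (21 - 1/12)*3224 = (251/12)*3224 = 202306/3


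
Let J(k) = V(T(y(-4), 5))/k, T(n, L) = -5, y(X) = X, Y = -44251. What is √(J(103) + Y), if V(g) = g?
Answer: I*√469459374/103 ≈ 210.36*I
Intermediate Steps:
J(k) = -5/k
√(J(103) + Y) = √(-5/103 - 44251) = √(-4557858/103) = I*√469459374/103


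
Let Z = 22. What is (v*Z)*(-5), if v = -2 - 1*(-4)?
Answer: -220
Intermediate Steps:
v = 2 (v = -2 + 4 = 2)
(v*Z)*(-5) = (2*22)*(-5) = 44*(-5) = -220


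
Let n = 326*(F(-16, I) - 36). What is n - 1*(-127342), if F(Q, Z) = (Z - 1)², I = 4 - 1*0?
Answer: 118540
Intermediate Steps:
I = 4 (I = 4 + 0 = 4)
F(Q, Z) = (-1 + Z)²
n = -8802 (n = 326*((-1 + 4)² - 36) = 326*(3² - 36) = 326*(9 - 36) = 326*(-27) = -8802)
n - 1*(-127342) = -8802 - 1*(-127342) = -8802 + 127342 = 118540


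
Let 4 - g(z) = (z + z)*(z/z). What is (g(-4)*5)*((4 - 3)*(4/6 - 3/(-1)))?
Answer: 220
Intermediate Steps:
g(z) = 4 - 2*z (g(z) = 4 - (z + z)*z/z = 4 - 2*z)
(g(-4)*5)*((4 - 3)*(4/6 - 3/(-1))) = ((4 - 2*(-4))*5)*((4 - 3)*(4/6 - 3/(-1))) = ((4 + 8)*5)*(1*(4*(1/6) - 3*(-1))) = (12*5)*(1*(2/3 + 3)) = 60*(1*(11/3)) = 60*(11/3) = 220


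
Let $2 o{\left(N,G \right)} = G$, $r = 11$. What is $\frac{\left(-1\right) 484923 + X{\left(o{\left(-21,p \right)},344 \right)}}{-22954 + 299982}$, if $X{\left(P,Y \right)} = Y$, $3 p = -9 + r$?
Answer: $- \frac{484579}{277028} \approx -1.7492$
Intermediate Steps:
$p = \frac{2}{3}$ ($p = \frac{-9 + 11}{3} = \frac{1}{3} \cdot 2 = \frac{2}{3} \approx 0.66667$)
$o{\left(N,G \right)} = \frac{G}{2}$
$\frac{\left(-1\right) 484923 + X{\left(o{\left(-21,p \right)},344 \right)}}{-22954 + 299982} = \frac{\left(-1\right) 484923 + 344}{-22954 + 299982} = \frac{-484923 + 344}{277028} = \left(-484579\right) \frac{1}{277028} = - \frac{484579}{277028}$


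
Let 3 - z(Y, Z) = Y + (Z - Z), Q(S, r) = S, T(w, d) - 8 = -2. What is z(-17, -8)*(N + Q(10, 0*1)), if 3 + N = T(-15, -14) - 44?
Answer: -620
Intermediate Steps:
T(w, d) = 6 (T(w, d) = 8 - 2 = 6)
N = -41 (N = -3 + (6 - 44) = -3 - 38 = -41)
z(Y, Z) = 3 - Y (z(Y, Z) = 3 - (Y + (Z - Z)) = 3 - (Y + 0) = 3 - Y)
z(-17, -8)*(N + Q(10, 0*1)) = (3 - 1*(-17))*(-41 + 10) = (3 + 17)*(-31) = 20*(-31) = -620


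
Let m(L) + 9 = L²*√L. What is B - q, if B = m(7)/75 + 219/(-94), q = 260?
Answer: -616757/2350 + 49*√7/75 ≈ -260.72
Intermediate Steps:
m(L) = -9 + L^(5/2) (m(L) = -9 + L²*√L = -9 + L^(5/2))
B = -5757/2350 + 49*√7/75 (B = (-9 + 7^(5/2))/75 + 219/(-94) = (-9 + 49*√7)*(1/75) + 219*(-1/94) = (-3/25 + 49*√7/75) - 219/94 = -5757/2350 + 49*√7/75 ≈ -0.72123)
B - q = (-5757/2350 + 49*√7/75) - 1*260 = (-5757/2350 + 49*√7/75) - 260 = -616757/2350 + 49*√7/75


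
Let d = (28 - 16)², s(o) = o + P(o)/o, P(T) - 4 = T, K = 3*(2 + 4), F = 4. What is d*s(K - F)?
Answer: 15408/7 ≈ 2201.1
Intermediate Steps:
K = 18 (K = 3*6 = 18)
P(T) = 4 + T
s(o) = o + (4 + o)/o
d = 144 (d = 12² = 144)
d*s(K - F) = 144*(1 + (18 - 1*4) + 4/(18 - 1*4)) = 144*(1 + (18 - 4) + 4/(18 - 4)) = 144*(1 + 14 + 4/14) = 144*(1 + 14 + 4*(1/14)) = 144*(1 + 14 + 2/7) = 144*(107/7) = 15408/7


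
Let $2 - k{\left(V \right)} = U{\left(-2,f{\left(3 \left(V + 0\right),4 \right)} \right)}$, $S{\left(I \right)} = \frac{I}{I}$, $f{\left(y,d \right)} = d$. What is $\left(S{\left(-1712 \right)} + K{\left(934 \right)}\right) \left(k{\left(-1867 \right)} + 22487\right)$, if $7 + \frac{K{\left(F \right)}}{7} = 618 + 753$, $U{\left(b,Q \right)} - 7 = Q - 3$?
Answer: $214671069$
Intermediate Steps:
$S{\left(I \right)} = 1$
$U{\left(b,Q \right)} = 4 + Q$ ($U{\left(b,Q \right)} = 7 + \left(Q - 3\right) = 7 + \left(-3 + Q\right) = 4 + Q$)
$K{\left(F \right)} = 9548$ ($K{\left(F \right)} = -49 + 7 \left(618 + 753\right) = -49 + 7 \cdot 1371 = -49 + 9597 = 9548$)
$k{\left(V \right)} = -6$ ($k{\left(V \right)} = 2 - \left(4 + 4\right) = 2 - 8 = -6$)
$\left(S{\left(-1712 \right)} + K{\left(934 \right)}\right) \left(k{\left(-1867 \right)} + 22487\right) = \left(1 + 9548\right) \left(-6 + 22487\right) = 9549 \cdot 22481 = 214671069$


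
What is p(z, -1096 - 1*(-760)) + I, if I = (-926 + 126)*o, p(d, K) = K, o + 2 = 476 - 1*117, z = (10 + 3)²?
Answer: -285936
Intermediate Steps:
z = 169 (z = 13² = 169)
o = 357 (o = -2 + (476 - 1*117) = -2 + (476 - 117) = -2 + 359 = 357)
I = -285600 (I = (-926 + 126)*357 = -800*357 = -285600)
p(z, -1096 - 1*(-760)) + I = (-1096 - 1*(-760)) - 285600 = (-1096 + 760) - 285600 = -336 - 285600 = -285936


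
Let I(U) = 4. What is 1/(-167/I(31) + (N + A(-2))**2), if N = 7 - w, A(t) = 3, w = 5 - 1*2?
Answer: 4/29 ≈ 0.13793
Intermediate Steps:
w = 3 (w = 5 - 2 = 3)
N = 4 (N = 7 - 1*3 = 7 - 3 = 4)
1/(-167/I(31) + (N + A(-2))**2) = 1/(-167/4 + (4 + 3)**2) = 1/(-167*1/4 + 7**2) = 1/(-167/4 + 49) = 1/(29/4) = 4/29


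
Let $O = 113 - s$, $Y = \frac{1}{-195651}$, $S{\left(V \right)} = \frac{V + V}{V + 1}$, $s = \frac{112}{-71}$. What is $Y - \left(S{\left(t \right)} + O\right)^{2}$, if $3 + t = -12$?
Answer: $- \frac{658396938972109}{48327557859} \approx -13624.0$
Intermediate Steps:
$t = -15$ ($t = -3 - 12 = -15$)
$s = - \frac{112}{71}$ ($s = 112 \left(- \frac{1}{71}\right) = - \frac{112}{71} \approx -1.5775$)
$S{\left(V \right)} = \frac{2 V}{1 + V}$
$Y = - \frac{1}{195651} \approx -5.1111 \cdot 10^{-6}$
$O = \frac{8135}{71}$ ($O = 113 - - \frac{112}{71} = 113 + \frac{112}{71} = \frac{8135}{71} \approx 114.58$)
$Y - \left(S{\left(t \right)} + O\right)^{2} = - \frac{1}{195651} - \left(2 \left(-15\right) \frac{1}{1 - 15} + \frac{8135}{71}\right)^{2} = - \frac{1}{195651} - \left(2 \left(-15\right) \frac{1}{-14} + \frac{8135}{71}\right)^{2} = - \frac{1}{195651} - \left(2 \left(-15\right) \left(- \frac{1}{14}\right) + \frac{8135}{71}\right)^{2} = - \frac{1}{195651} - \left(\frac{15}{7} + \frac{8135}{71}\right)^{2} = - \frac{1}{195651} - \left(\frac{58010}{497}\right)^{2} = - \frac{1}{195651} - \frac{3365160100}{247009} = - \frac{658396938972109}{48327557859}$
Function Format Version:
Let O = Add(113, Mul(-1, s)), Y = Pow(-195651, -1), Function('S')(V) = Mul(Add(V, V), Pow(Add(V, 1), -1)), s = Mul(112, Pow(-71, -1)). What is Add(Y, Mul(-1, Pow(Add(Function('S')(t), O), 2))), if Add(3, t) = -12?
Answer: Rational(-658396938972109, 48327557859) ≈ -13624.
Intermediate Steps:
t = -15 (t = Add(-3, -12) = -15)
s = Rational(-112, 71) (s = Mul(112, Rational(-1, 71)) = Rational(-112, 71) ≈ -1.5775)
Function('S')(V) = Mul(2, V, Pow(Add(1, V), -1)) (Function('S')(V) = Mul(Mul(2, V), Pow(Add(1, V), -1)) = Mul(2, V, Pow(Add(1, V), -1)))
Y = Rational(-1, 195651) ≈ -5.1111e-6
O = Rational(8135, 71) (O = Add(113, Mul(-1, Rational(-112, 71))) = Add(113, Rational(112, 71)) = Rational(8135, 71) ≈ 114.58)
Add(Y, Mul(-1, Pow(Add(Function('S')(t), O), 2))) = Add(Rational(-1, 195651), Mul(-1, Pow(Add(Mul(2, -15, Pow(Add(1, -15), -1)), Rational(8135, 71)), 2))) = Add(Rational(-1, 195651), Mul(-1, Pow(Add(Mul(2, -15, Pow(-14, -1)), Rational(8135, 71)), 2))) = Add(Rational(-1, 195651), Mul(-1, Pow(Add(Mul(2, -15, Rational(-1, 14)), Rational(8135, 71)), 2))) = Add(Rational(-1, 195651), Mul(-1, Pow(Add(Rational(15, 7), Rational(8135, 71)), 2))) = Add(Rational(-1, 195651), Mul(-1, Pow(Rational(58010, 497), 2))) = Add(Rational(-1, 195651), Mul(-1, Rational(3365160100, 247009))) = Add(Rational(-1, 195651), Rational(-3365160100, 247009)) = Rational(-658396938972109, 48327557859)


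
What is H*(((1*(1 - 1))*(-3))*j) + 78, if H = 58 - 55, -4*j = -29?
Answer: 78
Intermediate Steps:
j = 29/4 (j = -¼*(-29) = 29/4 ≈ 7.2500)
H = 3
H*(((1*(1 - 1))*(-3))*j) + 78 = 3*(((1*(1 - 1))*(-3))*(29/4)) + 78 = 3*(((1*0)*(-3))*(29/4)) + 78 = 3*((0*(-3))*(29/4)) + 78 = 3*(0*(29/4)) + 78 = 3*0 + 78 = 0 + 78 = 78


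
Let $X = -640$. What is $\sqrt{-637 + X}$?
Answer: $i \sqrt{1277} \approx 35.735 i$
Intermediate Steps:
$\sqrt{-637 + X} = \sqrt{-637 - 640} = \sqrt{-1277} = i \sqrt{1277}$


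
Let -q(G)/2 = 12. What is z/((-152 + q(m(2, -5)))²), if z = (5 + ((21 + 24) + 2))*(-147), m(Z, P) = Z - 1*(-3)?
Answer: -1911/7744 ≈ -0.24677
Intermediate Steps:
m(Z, P) = 3 + Z (m(Z, P) = Z + 3 = 3 + Z)
q(G) = -24 (q(G) = -2*12 = -24)
z = -7644 (z = (5 + (45 + 2))*(-147) = (5 + 47)*(-147) = 52*(-147) = -7644)
z/((-152 + q(m(2, -5)))²) = -7644/(-152 - 24)² = -7644/((-176)²) = -7644/30976 = -7644*1/30976 = -1911/7744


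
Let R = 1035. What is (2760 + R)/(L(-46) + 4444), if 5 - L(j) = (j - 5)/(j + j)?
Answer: 116380/136419 ≈ 0.85311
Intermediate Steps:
L(j) = 5 - (-5 + j)/(2*j) (L(j) = 5 - (j - 5)/(j + j) = 5 - (-5 + j)/(2*j))
(2760 + R)/(L(-46) + 4444) = (2760 + 1035)/((½)*(5 + 9*(-46))/(-46) + 4444) = 3795/((½)*(-1/46)*(5 - 414) + 4444) = 3795/((½)*(-1/46)*(-409) + 4444) = 3795/(409/92 + 4444) = 3795/(409257/92) = 3795*(92/409257) = 116380/136419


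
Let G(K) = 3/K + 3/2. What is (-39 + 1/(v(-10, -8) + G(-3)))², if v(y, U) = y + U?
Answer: 1868689/1225 ≈ 1525.5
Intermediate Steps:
v(y, U) = U + y
G(K) = 3/2 + 3/K (G(K) = 3/K + 3*(½) = 3/K + 3/2 = 3/2 + 3/K)
(-39 + 1/(v(-10, -8) + G(-3)))² = (-39 + 1/((-8 - 10) + (3/2 + 3/(-3))))² = (-39 + 1/(-18 + (3/2 + 3*(-⅓))))² = (-39 + 1/(-18 + (3/2 - 1)))² = (-39 + 1/(-18 + ½))² = (-39 + 1/(-35/2))² = (-39 - 2/35)² = (-1367/35)² = 1868689/1225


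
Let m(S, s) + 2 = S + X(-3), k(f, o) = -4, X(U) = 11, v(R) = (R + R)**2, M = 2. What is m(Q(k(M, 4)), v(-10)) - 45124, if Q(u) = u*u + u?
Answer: -45103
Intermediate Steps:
v(R) = 4*R**2 (v(R) = (2*R)**2 = 4*R**2)
Q(u) = u + u**2 (Q(u) = u**2 + u = u + u**2)
m(S, s) = 9 + S (m(S, s) = -2 + (S + 11) = -2 + (11 + S) = 9 + S)
m(Q(k(M, 4)), v(-10)) - 45124 = (9 - 4*(1 - 4)) - 45124 = (9 - 4*(-3)) - 45124 = (9 + 12) - 45124 = 21 - 45124 = -45103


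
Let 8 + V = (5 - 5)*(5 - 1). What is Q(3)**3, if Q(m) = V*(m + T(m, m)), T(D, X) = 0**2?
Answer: -13824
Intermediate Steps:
T(D, X) = 0
V = -8 (V = -8 + (5 - 5)*(5 - 1) = -8 + 0*4 = -8 + 0 = -8)
Q(m) = -8*m (Q(m) = -8*(m + 0) = -8*m)
Q(3)**3 = (-8*3)**3 = (-24)**3 = -13824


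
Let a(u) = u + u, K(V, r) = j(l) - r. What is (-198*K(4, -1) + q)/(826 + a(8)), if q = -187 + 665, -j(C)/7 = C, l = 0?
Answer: 140/421 ≈ 0.33254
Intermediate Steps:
j(C) = -7*C
K(V, r) = -r (K(V, r) = -7*0 - r = 0 - r = -r)
a(u) = 2*u
q = 478
(-198*K(4, -1) + q)/(826 + a(8)) = (-(-198)*(-1) + 478)/(826 + 2*8) = (-198*1 + 478)/(826 + 16) = (-198 + 478)/842 = 280*(1/842) = 140/421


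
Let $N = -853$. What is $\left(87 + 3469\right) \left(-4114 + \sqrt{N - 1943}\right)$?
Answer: $-14629384 + 7112 i \sqrt{699} \approx -1.4629 \cdot 10^{7} + 1.8803 \cdot 10^{5} i$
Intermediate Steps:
$\left(87 + 3469\right) \left(-4114 + \sqrt{N - 1943}\right) = \left(87 + 3469\right) \left(-4114 + \sqrt{-853 - 1943}\right) = 3556 \left(-4114 + \sqrt{-2796}\right) = 3556 \left(-4114 + 2 i \sqrt{699}\right) = -14629384 + 7112 i \sqrt{699}$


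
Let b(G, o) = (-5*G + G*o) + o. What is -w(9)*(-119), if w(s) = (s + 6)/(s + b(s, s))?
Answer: 595/18 ≈ 33.056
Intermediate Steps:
b(G, o) = o - 5*G + G*o
w(s) = (6 + s)/(s² - 3*s) (w(s) = (s + 6)/(s + (s - 5*s + s*s)) = (6 + s)/(s + (s - 5*s + s²)) = (6 + s)/(s + (s² - 4*s)) = (6 + s)/(s² - 3*s))
-w(9)*(-119) = -(6 + 9)/(9*(-3 + 9))*(-119) = -(⅑)*15/6*(-119) = -(⅑)*(⅙)*15*(-119) = -5*(-119)/18 = -1*(-595/18) = 595/18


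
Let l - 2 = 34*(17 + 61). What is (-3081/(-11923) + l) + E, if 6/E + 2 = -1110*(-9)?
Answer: 158043770431/59543462 ≈ 2654.3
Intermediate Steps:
l = 2654 (l = 2 + 34*(17 + 61) = 2 + 34*78 = 2 + 2652 = 2654)
E = 3/4994 (E = 6/(-2 - 1110*(-9)) = 6/(-2 + 9990) = 6/9988 = 6*(1/9988) = 3/4994 ≈ 0.00060072)
(-3081/(-11923) + l) + E = (-3081/(-11923) + 2654) + 3/4994 = (-3081*(-1/11923) + 2654) + 3/4994 = (3081/11923 + 2654) + 3/4994 = 31646723/11923 + 3/4994 = 158043770431/59543462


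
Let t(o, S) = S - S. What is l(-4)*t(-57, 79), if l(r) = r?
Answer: 0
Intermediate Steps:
t(o, S) = 0
l(-4)*t(-57, 79) = -4*0 = 0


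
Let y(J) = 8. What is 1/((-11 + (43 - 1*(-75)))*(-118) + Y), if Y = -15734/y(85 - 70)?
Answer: -4/58371 ≈ -6.8527e-5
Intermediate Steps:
Y = -7867/4 (Y = -15734/8 = -15734*⅛ = -7867/4 ≈ -1966.8)
1/((-11 + (43 - 1*(-75)))*(-118) + Y) = 1/((-11 + (43 - 1*(-75)))*(-118) - 7867/4) = 1/((-11 + (43 + 75))*(-118) - 7867/4) = 1/((-11 + 118)*(-118) - 7867/4) = 1/(107*(-118) - 7867/4) = 1/(-12626 - 7867/4) = 1/(-58371/4) = -4/58371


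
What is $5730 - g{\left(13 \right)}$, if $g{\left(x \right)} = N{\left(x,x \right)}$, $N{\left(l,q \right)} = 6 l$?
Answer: $5652$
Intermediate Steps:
$g{\left(x \right)} = 6 x$
$5730 - g{\left(13 \right)} = 5730 - 6 \cdot 13 = 5730 - 78 = 5652$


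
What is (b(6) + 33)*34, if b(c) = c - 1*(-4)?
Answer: 1462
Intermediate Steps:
b(c) = 4 + c (b(c) = c + 4 = 4 + c)
(b(6) + 33)*34 = ((4 + 6) + 33)*34 = (10 + 33)*34 = 43*34 = 1462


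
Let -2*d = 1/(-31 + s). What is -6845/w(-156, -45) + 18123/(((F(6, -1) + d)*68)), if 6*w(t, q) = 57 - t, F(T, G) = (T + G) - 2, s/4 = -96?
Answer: -625466665/6013274 ≈ -104.01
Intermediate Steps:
s = -384 (s = 4*(-96) = -384)
d = 1/830 (d = -1/(2*(-31 - 384)) = -1/2/(-415) = -1/2*(-1/415) = 1/830 ≈ 0.0012048)
F(T, G) = -2 + G + T (F(T, G) = (G + T) - 2 = -2 + G + T)
w(t, q) = 19/2 - t/6 (w(t, q) = (57 - t)/6 = 19/2 - t/6)
-6845/w(-156, -45) + 18123/(((F(6, -1) + d)*68)) = -6845/(19/2 - 1/6*(-156)) + 18123/((((-2 - 1 + 6) + 1/830)*68)) = -6845/(19/2 + 26) + 18123/(((3 + 1/830)*68)) = -6845/71/2 + 18123/(((2491/830)*68)) = -6845*2/71 + 18123/(84694/415) = -13690/71 + 18123*(415/84694) = -13690/71 + 7521045/84694 = -625466665/6013274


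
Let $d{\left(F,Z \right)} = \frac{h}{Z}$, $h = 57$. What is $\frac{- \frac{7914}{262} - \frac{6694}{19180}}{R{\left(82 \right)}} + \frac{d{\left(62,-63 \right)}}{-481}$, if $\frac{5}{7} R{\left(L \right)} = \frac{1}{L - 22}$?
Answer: $- \frac{1661731319279}{1268978529} \approx -1309.5$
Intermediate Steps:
$d{\left(F,Z \right)} = \frac{57}{Z}$
$R{\left(L \right)} = \frac{7}{5 \left(-22 + L\right)}$ ($R{\left(L \right)} = \frac{7}{5 \left(L - 22\right)} = \frac{7}{5 \left(-22 + L\right)}$)
$\frac{- \frac{7914}{262} - \frac{6694}{19180}}{R{\left(82 \right)}} + \frac{d{\left(62,-63 \right)}}{-481} = \frac{- \frac{7914}{262} - \frac{6694}{19180}}{\frac{7}{5} \frac{1}{-22 + 82}} + \frac{57 \frac{1}{-63}}{-481} = \frac{\left(-7914\right) \frac{1}{262} - \frac{3347}{9590}}{\frac{7}{5} \cdot \frac{1}{60}} + 57 \left(- \frac{1}{63}\right) \left(- \frac{1}{481}\right) = \frac{- \frac{3957}{131} - \frac{3347}{9590}}{\frac{7}{5} \cdot \frac{1}{60}} - - \frac{19}{10101} = - \frac{38386087}{1256290 \cdot \frac{7}{300}} + \frac{19}{10101} = \left(- \frac{38386087}{1256290}\right) \frac{300}{7} + \frac{19}{10101} = - \frac{1151582610}{879403} + \frac{19}{10101} = - \frac{1661731319279}{1268978529}$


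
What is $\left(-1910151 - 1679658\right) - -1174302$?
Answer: $-2415507$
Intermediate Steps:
$\left(-1910151 - 1679658\right) - -1174302 = \left(-1910151 - 1679658\right) + 1174302 = -3589809 + 1174302 = -2415507$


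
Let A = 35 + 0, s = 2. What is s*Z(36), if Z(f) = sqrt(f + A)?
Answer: 2*sqrt(71) ≈ 16.852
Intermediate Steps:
A = 35
Z(f) = sqrt(35 + f) (Z(f) = sqrt(f + 35) = sqrt(35 + f))
s*Z(36) = 2*sqrt(35 + 36) = 2*sqrt(71)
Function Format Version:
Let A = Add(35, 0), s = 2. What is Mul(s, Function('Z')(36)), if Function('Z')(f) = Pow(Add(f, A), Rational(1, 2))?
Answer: Mul(2, Pow(71, Rational(1, 2))) ≈ 16.852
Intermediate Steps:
A = 35
Function('Z')(f) = Pow(Add(35, f), Rational(1, 2)) (Function('Z')(f) = Pow(Add(f, 35), Rational(1, 2)) = Pow(Add(35, f), Rational(1, 2)))
Mul(s, Function('Z')(36)) = Mul(2, Pow(Add(35, 36), Rational(1, 2))) = Mul(2, Pow(71, Rational(1, 2)))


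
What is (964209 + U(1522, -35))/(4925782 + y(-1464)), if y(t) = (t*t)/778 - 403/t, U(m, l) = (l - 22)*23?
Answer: 548366559408/2806782195311 ≈ 0.19537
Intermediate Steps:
U(m, l) = -506 + 23*l (U(m, l) = (-22 + l)*23 = -506 + 23*l)
y(t) = -403/t + t²/778 (y(t) = t²*(1/778) - 403/t = t²/778 - 403/t = -403/t + t²/778)
(964209 + U(1522, -35))/(4925782 + y(-1464)) = (964209 + (-506 + 23*(-35)))/(4925782 + (1/778)*(-313534 + (-1464)³)/(-1464)) = (964209 + (-506 - 805))/(4925782 + (1/778)*(-1/1464)*(-313534 - 3137785344)) = (964209 - 1311)/(4925782 + (1/778)*(-1/1464)*(-3138098878)) = 962898/(4925782 + 1569049439/569496) = 962898/(2806782195311/569496) = 962898*(569496/2806782195311) = 548366559408/2806782195311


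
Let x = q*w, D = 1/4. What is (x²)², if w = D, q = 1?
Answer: 1/256 ≈ 0.0039063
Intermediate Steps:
D = ¼ ≈ 0.25000
w = ¼ ≈ 0.25000
x = ¼ (x = 1*(¼) = ¼ ≈ 0.25000)
(x²)² = ((¼)²)² = (1/16)² = 1/256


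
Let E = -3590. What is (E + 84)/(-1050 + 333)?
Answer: 3506/717 ≈ 4.8898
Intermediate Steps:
(E + 84)/(-1050 + 333) = (-3590 + 84)/(-1050 + 333) = -3506/(-717) = -3506*(-1/717) = 3506/717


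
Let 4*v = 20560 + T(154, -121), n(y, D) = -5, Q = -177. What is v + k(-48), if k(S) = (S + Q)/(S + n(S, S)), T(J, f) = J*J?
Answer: 586882/53 ≈ 11073.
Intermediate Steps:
T(J, f) = J²
k(S) = (-177 + S)/(-5 + S) (k(S) = (S - 177)/(S - 5) = (-177 + S)/(-5 + S))
v = 11069 (v = (20560 + 154²)/4 = (20560 + 23716)/4 = (¼)*44276 = 11069)
v + k(-48) = 11069 + (-177 - 48)/(-5 - 48) = 11069 - 225/(-53) = 11069 - 1/53*(-225) = 11069 + 225/53 = 586882/53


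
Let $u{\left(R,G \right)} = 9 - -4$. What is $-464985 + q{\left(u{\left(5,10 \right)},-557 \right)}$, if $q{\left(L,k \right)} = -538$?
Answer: $-465523$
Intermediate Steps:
$u{\left(R,G \right)} = 13$ ($u{\left(R,G \right)} = 9 + 4 = 13$)
$-464985 + q{\left(u{\left(5,10 \right)},-557 \right)} = -464985 - 538 = -465523$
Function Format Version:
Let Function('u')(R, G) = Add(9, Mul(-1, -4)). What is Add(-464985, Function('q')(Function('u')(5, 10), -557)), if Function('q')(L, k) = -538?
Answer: -465523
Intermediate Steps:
Function('u')(R, G) = 13 (Function('u')(R, G) = Add(9, 4) = 13)
Add(-464985, Function('q')(Function('u')(5, 10), -557)) = Add(-464985, -538) = -465523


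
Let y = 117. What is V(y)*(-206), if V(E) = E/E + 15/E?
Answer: -9064/39 ≈ -232.41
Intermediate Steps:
V(E) = 1 + 15/E
V(y)*(-206) = ((15 + 117)/117)*(-206) = ((1/117)*132)*(-206) = (44/39)*(-206) = -9064/39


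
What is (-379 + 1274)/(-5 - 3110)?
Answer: -179/623 ≈ -0.28732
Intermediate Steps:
(-379 + 1274)/(-5 - 3110) = 895/(-3115) = 895*(-1/3115) = -179/623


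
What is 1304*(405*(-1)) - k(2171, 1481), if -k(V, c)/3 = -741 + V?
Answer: -523830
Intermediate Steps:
k(V, c) = 2223 - 3*V (k(V, c) = -3*(-741 + V) = 2223 - 3*V)
1304*(405*(-1)) - k(2171, 1481) = 1304*(405*(-1)) - (2223 - 3*2171) = 1304*(-405) - (2223 - 6513) = -528120 - 1*(-4290) = -528120 + 4290 = -523830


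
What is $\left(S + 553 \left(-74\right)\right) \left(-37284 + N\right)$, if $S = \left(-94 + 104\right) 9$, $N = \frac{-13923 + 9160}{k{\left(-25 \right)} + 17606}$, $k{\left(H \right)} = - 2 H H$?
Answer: $\frac{214657297184}{141} \approx 1.5224 \cdot 10^{9}$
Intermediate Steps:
$k{\left(H \right)} = - 2 H^{2}$
$N = - \frac{4763}{16356}$ ($N = \frac{-13923 + 9160}{- 2 \left(-25\right)^{2} + 17606} = - \frac{4763}{\left(-2\right) 625 + 17606} = - \frac{4763}{-1250 + 17606} = - \frac{4763}{16356} \approx -0.29121$)
$S = 90$ ($S = 10 \cdot 9 = 90$)
$\left(S + 553 \left(-74\right)\right) \left(-37284 + N\right) = \left(90 + 553 \left(-74\right)\right) \left(-37284 - \frac{4763}{16356}\right) = \left(90 - 40922\right) \left(- \frac{609821867}{16356}\right) = \left(-40832\right) \left(- \frac{609821867}{16356}\right) = \frac{214657297184}{141}$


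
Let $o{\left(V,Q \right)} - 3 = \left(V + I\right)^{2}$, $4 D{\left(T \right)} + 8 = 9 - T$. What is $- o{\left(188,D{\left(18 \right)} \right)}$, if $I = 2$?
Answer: $-36103$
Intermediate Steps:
$D{\left(T \right)} = \frac{1}{4} - \frac{T}{4}$ ($D{\left(T \right)} = -2 + \frac{9 - T}{4} = -2 - \left(- \frac{9}{4} + \frac{T}{4}\right) = \frac{1}{4} - \frac{T}{4}$)
$o{\left(V,Q \right)} = 3 + \left(2 + V\right)^{2}$ ($o{\left(V,Q \right)} = 3 + \left(V + 2\right)^{2} = 3 + \left(2 + V\right)^{2}$)
$- o{\left(188,D{\left(18 \right)} \right)} = - (3 + \left(2 + 188\right)^{2}) = - (3 + 190^{2}) = - (3 + 36100) = \left(-1\right) 36103 = -36103$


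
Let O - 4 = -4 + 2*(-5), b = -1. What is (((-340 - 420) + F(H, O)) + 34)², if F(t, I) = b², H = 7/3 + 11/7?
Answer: 525625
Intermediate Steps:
H = 82/21 (H = 7*(⅓) + 11*(⅐) = 7/3 + 11/7 = 82/21 ≈ 3.9048)
O = -10 (O = 4 + (-4 + 2*(-5)) = 4 + (-4 - 10) = 4 - 14 = -10)
F(t, I) = 1 (F(t, I) = (-1)² = 1)
(((-340 - 420) + F(H, O)) + 34)² = (((-340 - 420) + 1) + 34)² = ((-760 + 1) + 34)² = (-759 + 34)² = (-725)² = 525625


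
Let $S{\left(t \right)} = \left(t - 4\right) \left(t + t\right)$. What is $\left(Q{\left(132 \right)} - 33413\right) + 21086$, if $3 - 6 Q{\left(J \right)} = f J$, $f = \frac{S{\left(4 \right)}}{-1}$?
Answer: $- \frac{24653}{2} \approx -12327.0$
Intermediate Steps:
$S{\left(t \right)} = 2 t \left(-4 + t\right)$ ($S{\left(t \right)} = \left(-4 + t\right) 2 t = 2 t \left(-4 + t\right)$)
$f = 0$ ($f = \frac{2 \cdot 4 \left(-4 + 4\right)}{-1} = 2 \cdot 4 \cdot 0 \left(-1\right) = 0 \left(-1\right) = 0$)
$Q{\left(J \right)} = \frac{1}{2}$ ($Q{\left(J \right)} = \frac{1}{2} - \frac{0 J}{6} = \frac{1}{2} - 0 = \frac{1}{2} + 0 = \frac{1}{2}$)
$\left(Q{\left(132 \right)} - 33413\right) + 21086 = \left(\frac{1}{2} - 33413\right) + 21086 = - \frac{66825}{2} + 21086 = - \frac{24653}{2}$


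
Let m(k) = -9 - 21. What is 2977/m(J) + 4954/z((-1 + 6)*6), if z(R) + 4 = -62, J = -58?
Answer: -57517/330 ≈ -174.29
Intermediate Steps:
m(k) = -30
z(R) = -66 (z(R) = -4 - 62 = -66)
2977/m(J) + 4954/z((-1 + 6)*6) = 2977/(-30) + 4954/(-66) = 2977*(-1/30) + 4954*(-1/66) = -2977/30 - 2477/33 = -57517/330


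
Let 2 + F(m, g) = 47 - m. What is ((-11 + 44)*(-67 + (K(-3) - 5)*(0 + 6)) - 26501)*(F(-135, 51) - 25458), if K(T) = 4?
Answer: 730786980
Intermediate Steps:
F(m, g) = 45 - m (F(m, g) = -2 + (47 - m) = 45 - m)
((-11 + 44)*(-67 + (K(-3) - 5)*(0 + 6)) - 26501)*(F(-135, 51) - 25458) = ((-11 + 44)*(-67 + (4 - 5)*(0 + 6)) - 26501)*((45 - 1*(-135)) - 25458) = (33*(-67 - 1*6) - 26501)*((45 + 135) - 25458) = (33*(-67 - 6) - 26501)*(180 - 25458) = (33*(-73) - 26501)*(-25278) = (-2409 - 26501)*(-25278) = -28910*(-25278) = 730786980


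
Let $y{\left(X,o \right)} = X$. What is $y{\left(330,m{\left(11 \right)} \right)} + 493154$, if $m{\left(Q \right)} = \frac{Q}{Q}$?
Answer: $493484$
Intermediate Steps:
$m{\left(Q \right)} = 1$
$y{\left(330,m{\left(11 \right)} \right)} + 493154 = 330 + 493154 = 493484$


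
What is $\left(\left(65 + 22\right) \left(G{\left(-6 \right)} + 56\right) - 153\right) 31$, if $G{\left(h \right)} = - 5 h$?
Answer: $227199$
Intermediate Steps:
$\left(\left(65 + 22\right) \left(G{\left(-6 \right)} + 56\right) - 153\right) 31 = \left(\left(65 + 22\right) \left(\left(-5\right) \left(-6\right) + 56\right) - 153\right) 31 = \left(87 \left(30 + 56\right) - 153\right) 31 = \left(87 \cdot 86 - 153\right) 31 = \left(7482 - 153\right) 31 = 7329 \cdot 31 = 227199$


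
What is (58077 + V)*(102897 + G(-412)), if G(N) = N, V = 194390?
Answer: 25874080495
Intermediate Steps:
(58077 + V)*(102897 + G(-412)) = (58077 + 194390)*(102897 - 412) = 252467*102485 = 25874080495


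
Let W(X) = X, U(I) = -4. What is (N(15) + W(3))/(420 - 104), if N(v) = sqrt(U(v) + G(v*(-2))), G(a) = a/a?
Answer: 3/316 + I*sqrt(3)/316 ≈ 0.0094937 + 0.0054812*I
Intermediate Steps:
G(a) = 1
N(v) = I*sqrt(3) (N(v) = sqrt(-4 + 1) = sqrt(-3) = I*sqrt(3))
(N(15) + W(3))/(420 - 104) = (I*sqrt(3) + 3)/(420 - 104) = (3 + I*sqrt(3))/316 = (3 + I*sqrt(3))*(1/316) = 3/316 + I*sqrt(3)/316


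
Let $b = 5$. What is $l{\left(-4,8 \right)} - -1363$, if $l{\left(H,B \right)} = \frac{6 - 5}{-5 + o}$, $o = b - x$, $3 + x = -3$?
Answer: $\frac{8179}{6} \approx 1363.2$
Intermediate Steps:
$x = -6$ ($x = -3 - 3 = -6$)
$o = 11$ ($o = 5 - -6 = 5 + 6 = 11$)
$l{\left(H,B \right)} = \frac{1}{6}$ ($l{\left(H,B \right)} = \frac{6 - 5}{-5 + 11} = 1 \cdot \frac{1}{6} = \frac{1}{6}$)
$l{\left(-4,8 \right)} - -1363 = \frac{1}{6} - -1363 = \frac{1}{6} + 1363 = \frac{8179}{6}$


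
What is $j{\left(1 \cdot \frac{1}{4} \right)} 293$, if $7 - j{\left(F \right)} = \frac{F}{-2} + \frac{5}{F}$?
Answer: $- \frac{30179}{8} \approx -3772.4$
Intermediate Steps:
$j{\left(F \right)} = 7 + \frac{F}{2} - \frac{5}{F}$ ($j{\left(F \right)} = 7 - \left(\frac{F}{-2} + \frac{5}{F}\right) = 7 - \left(F \left(- \frac{1}{2}\right) + \frac{5}{F}\right) = 7 - \left(- \frac{F}{2} + \frac{5}{F}\right) = 7 - \left(\frac{5}{F} - \frac{F}{2}\right) = 7 + \left(\frac{F}{2} - \frac{5}{F}\right) = 7 + \frac{F}{2} - \frac{5}{F}$)
$j{\left(1 \cdot \frac{1}{4} \right)} 293 = \left(7 + \frac{1 \cdot \frac{1}{4}}{2} - \frac{5}{1 \cdot \frac{1}{4}}\right) 293 = \left(7 + \frac{1}{2} \cdot \frac{1}{4} - 5 \frac{1}{\frac{1}{4}}\right) 293 = \left(7 + \frac{1}{8} - 20\right) 293 = \left(- \frac{103}{8}\right) 293 = - \frac{30179}{8}$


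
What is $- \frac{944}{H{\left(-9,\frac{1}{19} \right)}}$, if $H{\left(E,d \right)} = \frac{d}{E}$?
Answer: $161424$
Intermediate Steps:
$- \frac{944}{H{\left(-9,\frac{1}{19} \right)}} = - \frac{944}{\frac{1}{19} \frac{1}{-9}} = - \frac{944}{\frac{1}{19} \left(- \frac{1}{9}\right)} = - \frac{944}{- \frac{1}{171}} = \left(-944\right) \left(-171\right) = 161424$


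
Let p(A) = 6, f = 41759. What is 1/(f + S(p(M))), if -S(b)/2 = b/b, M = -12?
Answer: 1/41757 ≈ 2.3948e-5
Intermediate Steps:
S(b) = -2 (S(b) = -2*b/b = -2*1 = -2)
1/(f + S(p(M))) = 1/(41759 - 2) = 1/41757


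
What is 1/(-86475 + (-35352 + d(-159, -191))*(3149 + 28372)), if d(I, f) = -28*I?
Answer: -1/974085375 ≈ -1.0266e-9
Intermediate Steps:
1/(-86475 + (-35352 + d(-159, -191))*(3149 + 28372)) = 1/(-86475 + (-35352 - 28*(-159))*(3149 + 28372)) = 1/(-86475 + (-35352 + 4452)*31521) = 1/(-86475 - 30900*31521) = 1/(-86475 - 973998900) = 1/(-974085375) = -1/974085375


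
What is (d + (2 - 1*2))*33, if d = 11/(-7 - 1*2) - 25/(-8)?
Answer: 1507/24 ≈ 62.792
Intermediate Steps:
d = 137/72 (d = 11/(-7 - 2) - 25*(-⅛) = 11/(-9) + 25/8 = 11*(-⅑) + 25/8 = -11/9 + 25/8 = 137/72 ≈ 1.9028)
(d + (2 - 1*2))*33 = (137/72 + (2 - 1*2))*33 = (137/72 + (2 - 2))*33 = (137/72 + 0)*33 = (137/72)*33 = 1507/24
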